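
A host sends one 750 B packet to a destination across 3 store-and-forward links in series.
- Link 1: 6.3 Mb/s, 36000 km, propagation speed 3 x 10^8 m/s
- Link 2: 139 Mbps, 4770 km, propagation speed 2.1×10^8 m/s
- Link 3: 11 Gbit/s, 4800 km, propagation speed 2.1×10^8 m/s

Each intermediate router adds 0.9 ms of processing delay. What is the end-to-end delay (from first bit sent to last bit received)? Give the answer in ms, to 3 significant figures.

L = 750 × 8 = 6000 bits.
Transmission delays (L/R per hop): 0.952381, 0.0431655, 0.000545455 ms; sum = 0.996092 ms.
Propagation delays (d/s per hop): 120, 22.7143, 22.8571 ms; sum = 165.571 ms.
Processing at 2 router(s): 2 × 0.9 ms = 1.8 ms.
End-to-end = 168 ms.

168 ms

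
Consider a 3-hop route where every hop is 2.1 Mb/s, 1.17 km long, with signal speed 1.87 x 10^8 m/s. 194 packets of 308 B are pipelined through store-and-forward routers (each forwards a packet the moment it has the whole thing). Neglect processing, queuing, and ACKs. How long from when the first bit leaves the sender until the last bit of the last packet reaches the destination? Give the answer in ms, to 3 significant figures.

230 ms

Per-hop transmission t_tx = L/R = 2464/2100000 = 1.17333 ms.
Per-hop propagation t_prop = 1170/187000000 = 0.00625668 ms.
Pipeline fill: first packet needs 3·t_tx to clear all hops; remaining 193 packets each add one t_tx.
Total = (3+194-1)·t_tx + 3·t_prop = 196·1.17333 + 3·0.00625668 = 230 ms.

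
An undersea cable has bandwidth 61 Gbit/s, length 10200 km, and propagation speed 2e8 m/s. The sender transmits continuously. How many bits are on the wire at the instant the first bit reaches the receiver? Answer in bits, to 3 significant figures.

Propagation delay = 10200000 / 200000000 = 0.051 s.
BDP = R × t_prop = 61000000000 × 0.051 = 3111000000 bits.

3110000000 bits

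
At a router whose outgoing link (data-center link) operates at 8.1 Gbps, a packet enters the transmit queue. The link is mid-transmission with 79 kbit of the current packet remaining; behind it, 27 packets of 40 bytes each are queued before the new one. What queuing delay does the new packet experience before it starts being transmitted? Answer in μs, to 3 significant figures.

Each queued packet: L/R = 320/8100000000 = 0.0395062 μs.
27 queued → 1.06667 μs.
Plus remaining 79000 bits of current packet: 9.75309 μs.
Queuing delay = 10.8 μs.

10.8 μs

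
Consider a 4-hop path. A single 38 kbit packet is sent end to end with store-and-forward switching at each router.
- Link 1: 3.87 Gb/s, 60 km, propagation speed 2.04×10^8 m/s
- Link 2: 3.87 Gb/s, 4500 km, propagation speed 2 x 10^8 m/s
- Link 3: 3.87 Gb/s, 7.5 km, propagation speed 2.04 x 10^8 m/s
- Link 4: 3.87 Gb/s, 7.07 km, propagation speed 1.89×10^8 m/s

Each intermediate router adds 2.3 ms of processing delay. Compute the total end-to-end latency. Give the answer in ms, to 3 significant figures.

L = 38000 bits.
Transmission delay per hop = L/R = 38000/3870000000 = 0.00981912 ms; 4 hops → 0.0392765 ms.
Propagation delays (d/s per hop): 0.294118, 22.5, 0.0367647, 0.0374074 ms; sum = 22.8683 ms.
Processing at 3 router(s): 3 × 2.3 ms = 6.9 ms.
End-to-end = 29.8 ms.

29.8 ms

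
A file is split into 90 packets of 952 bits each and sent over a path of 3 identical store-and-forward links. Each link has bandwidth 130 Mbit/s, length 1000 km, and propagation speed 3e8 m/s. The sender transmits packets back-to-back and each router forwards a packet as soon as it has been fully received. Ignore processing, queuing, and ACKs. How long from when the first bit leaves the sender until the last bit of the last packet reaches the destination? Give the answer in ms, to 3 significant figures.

Per-hop transmission t_tx = L/R = 952/130000000 = 0.00732308 ms.
Per-hop propagation t_prop = 1000000/300000000 = 3.33333 ms.
Pipeline fill: first packet needs 3·t_tx to clear all hops; remaining 89 packets each add one t_tx.
Total = (3+90-1)·t_tx + 3·t_prop = 92·0.00732308 + 3·3.33333 = 10.7 ms.

10.7 ms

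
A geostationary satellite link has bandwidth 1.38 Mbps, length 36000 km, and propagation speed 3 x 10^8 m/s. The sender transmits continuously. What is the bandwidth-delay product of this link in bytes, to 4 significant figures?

Propagation delay = 36000000 / 300000000 = 0.12 s.
BDP = R × t_prop = 1380000 × 0.12 = 165600 bits.
In bytes: 165600/8 = 20700 bytes.

20700 bytes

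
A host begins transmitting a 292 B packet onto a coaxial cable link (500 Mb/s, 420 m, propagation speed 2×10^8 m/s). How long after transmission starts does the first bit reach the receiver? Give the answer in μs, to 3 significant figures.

First bit experiences only propagation delay: d/s = 420/200000000 = 2.10 μs.

2.10 μs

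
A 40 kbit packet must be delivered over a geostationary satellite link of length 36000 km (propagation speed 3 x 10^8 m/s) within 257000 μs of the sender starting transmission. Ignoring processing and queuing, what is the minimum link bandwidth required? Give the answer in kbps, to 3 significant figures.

Propagation delay = 36000000 / 300000000 = 120000 μs.
Transmission budget = 257000 − 120000 = 137000 μs.
R ≥ L / t_tx = 40000 bits / 0.137 s = 292 kbps.

292 kbps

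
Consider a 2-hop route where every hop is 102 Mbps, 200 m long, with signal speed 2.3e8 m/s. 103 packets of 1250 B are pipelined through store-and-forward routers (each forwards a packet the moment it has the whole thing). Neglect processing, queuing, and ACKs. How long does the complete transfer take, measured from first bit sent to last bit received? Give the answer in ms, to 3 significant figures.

Per-hop transmission t_tx = L/R = 10000/102000000 = 0.0980392 ms.
Per-hop propagation t_prop = 200/2.3e+08 = 0.000869565 ms.
Pipeline fill: first packet needs 2·t_tx to clear all hops; remaining 102 packets each add one t_tx.
Total = (2+103-1)·t_tx + 2·t_prop = 104·0.0980392 + 2·0.000869565 = 10.2 ms.

10.2 ms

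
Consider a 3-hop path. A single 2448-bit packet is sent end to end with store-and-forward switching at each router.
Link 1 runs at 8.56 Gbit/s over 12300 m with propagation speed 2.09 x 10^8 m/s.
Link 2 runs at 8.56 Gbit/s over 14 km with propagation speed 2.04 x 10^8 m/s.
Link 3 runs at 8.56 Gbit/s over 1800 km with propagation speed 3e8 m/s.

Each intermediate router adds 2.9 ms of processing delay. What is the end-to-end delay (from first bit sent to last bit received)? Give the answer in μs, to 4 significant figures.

Transmission delay per hop = L/R = 2448/8.56e+09 = 0.285981 μs; 3 hops → 0.857944 μs.
Propagation delays (d/s per hop): 58.8517, 68.6275, 6000 μs; sum = 6127.48 μs.
Processing at 2 router(s): 2 × 2.9 ms = 5800 μs.
End-to-end = 11930 μs.

11930 μs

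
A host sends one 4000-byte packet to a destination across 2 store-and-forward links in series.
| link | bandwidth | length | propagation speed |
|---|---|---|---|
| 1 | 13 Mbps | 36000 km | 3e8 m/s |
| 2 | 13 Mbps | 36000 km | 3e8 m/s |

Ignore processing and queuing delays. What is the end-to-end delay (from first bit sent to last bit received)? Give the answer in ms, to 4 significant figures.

244.9 ms

L = 4000 × 8 = 32000 bits.
Transmission delay per hop = L/R = 32000/13000000 = 2.46154 ms; 2 hops → 4.92308 ms.
Propagation delays (d/s per hop): 120, 120 ms; sum = 240 ms.
End-to-end = 244.9 ms.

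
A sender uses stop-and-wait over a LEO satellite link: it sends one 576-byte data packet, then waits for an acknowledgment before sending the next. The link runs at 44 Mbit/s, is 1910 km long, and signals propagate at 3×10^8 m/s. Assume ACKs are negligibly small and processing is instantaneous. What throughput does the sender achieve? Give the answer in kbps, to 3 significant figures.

t_tx = L/R = 4608/44000000 = 0.000104727 s.
t_prop = 1910000/300000000 = 0.00636667 s; RTT = 0.0127333 s.
Cycle = t_tx + RTT = 0.0128381 s.
Throughput = L / cycle = 4608 / 0.0128381 = 359 kbps.

359 kbps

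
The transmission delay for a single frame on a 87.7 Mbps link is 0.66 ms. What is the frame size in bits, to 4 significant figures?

57880 bits

L = R × t_tx = 87700000 b/s × 0.00066 s = 57882 bits.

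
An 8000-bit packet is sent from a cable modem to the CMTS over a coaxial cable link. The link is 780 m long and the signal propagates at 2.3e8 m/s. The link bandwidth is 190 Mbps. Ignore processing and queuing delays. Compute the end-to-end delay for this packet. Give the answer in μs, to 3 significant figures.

Transmission delay = L/R = 8000 / 190000000 = 42.1053 μs.
Propagation delay = d/s = 780 m / 2.3e+08 m/s = 3.3913 μs.
Total = 45.5 μs.

45.5 μs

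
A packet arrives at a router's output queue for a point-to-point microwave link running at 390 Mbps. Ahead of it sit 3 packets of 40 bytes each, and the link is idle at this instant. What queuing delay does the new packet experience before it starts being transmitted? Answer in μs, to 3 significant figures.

Each queued packet: L/R = 320/390000000 = 0.820513 μs.
3 queued → 2.46154 μs.
Queuing delay = 2.46 μs.

2.46 μs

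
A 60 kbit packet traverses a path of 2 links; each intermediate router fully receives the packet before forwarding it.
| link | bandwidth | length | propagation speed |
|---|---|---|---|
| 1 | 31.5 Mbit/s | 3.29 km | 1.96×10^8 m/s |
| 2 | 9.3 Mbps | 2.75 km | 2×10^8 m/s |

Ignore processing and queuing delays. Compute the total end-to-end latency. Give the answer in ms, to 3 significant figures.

L = 60000 bits.
Transmission delays (L/R per hop): 1.90476, 6.45161 ms; sum = 8.35637 ms.
Propagation delays (d/s per hop): 0.0167857, 0.01375 ms; sum = 0.0305357 ms.
End-to-end = 8.39 ms.

8.39 ms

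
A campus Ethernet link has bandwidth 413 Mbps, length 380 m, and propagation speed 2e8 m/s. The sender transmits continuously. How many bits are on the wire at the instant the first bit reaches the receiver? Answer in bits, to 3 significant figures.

785 bits

Propagation delay = 380 / 200000000 = 1.9e-06 s.
BDP = R × t_prop = 413000000 × 1.9e-06 = 784.7 bits.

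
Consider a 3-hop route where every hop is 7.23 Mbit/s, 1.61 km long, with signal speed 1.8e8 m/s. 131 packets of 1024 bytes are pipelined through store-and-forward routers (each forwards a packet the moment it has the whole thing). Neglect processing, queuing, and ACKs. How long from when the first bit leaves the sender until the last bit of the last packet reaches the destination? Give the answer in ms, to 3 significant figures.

Per-hop transmission t_tx = L/R = 8192/7230000 = 1.13306 ms.
Per-hop propagation t_prop = 1610/180000000 = 0.00894444 ms.
Pipeline fill: first packet needs 3·t_tx to clear all hops; remaining 130 packets each add one t_tx.
Total = (3+131-1)·t_tx + 3·t_prop = 133·1.13306 + 3·0.00894444 = 151 ms.

151 ms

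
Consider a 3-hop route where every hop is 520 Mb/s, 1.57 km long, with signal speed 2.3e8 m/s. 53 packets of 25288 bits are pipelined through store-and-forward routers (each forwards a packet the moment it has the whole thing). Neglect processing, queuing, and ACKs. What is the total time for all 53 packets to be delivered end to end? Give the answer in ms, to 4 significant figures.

Per-hop transmission t_tx = L/R = 25288/520000000 = 0.0486308 ms.
Per-hop propagation t_prop = 1570/2.3e+08 = 0.00682609 ms.
Pipeline fill: first packet needs 3·t_tx to clear all hops; remaining 52 packets each add one t_tx.
Total = (3+53-1)·t_tx + 3·t_prop = 55·0.0486308 + 3·0.00682609 = 2.695 ms.

2.695 ms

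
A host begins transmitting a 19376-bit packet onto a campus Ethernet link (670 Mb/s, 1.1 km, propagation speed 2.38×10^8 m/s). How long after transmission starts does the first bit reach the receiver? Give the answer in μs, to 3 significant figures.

First bit experiences only propagation delay: d/s = 1100/238000000 = 4.62 μs.

4.62 μs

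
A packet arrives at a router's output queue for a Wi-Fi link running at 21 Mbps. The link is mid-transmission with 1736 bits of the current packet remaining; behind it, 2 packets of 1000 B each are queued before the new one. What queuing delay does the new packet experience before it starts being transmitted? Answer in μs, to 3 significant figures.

845 μs

Each queued packet: L/R = 8000/21000000 = 380.952 μs.
2 queued → 761.905 μs.
Plus remaining 1736 bits of current packet: 82.6667 μs.
Queuing delay = 845 μs.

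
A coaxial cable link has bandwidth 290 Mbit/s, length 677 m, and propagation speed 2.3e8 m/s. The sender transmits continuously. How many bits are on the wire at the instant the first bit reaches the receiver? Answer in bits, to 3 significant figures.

854 bits

Propagation delay = 677 / 2.3e+08 = 2.94348e-06 s.
BDP = R × t_prop = 290000000 × 2.94348e-06 = 853.609 bits.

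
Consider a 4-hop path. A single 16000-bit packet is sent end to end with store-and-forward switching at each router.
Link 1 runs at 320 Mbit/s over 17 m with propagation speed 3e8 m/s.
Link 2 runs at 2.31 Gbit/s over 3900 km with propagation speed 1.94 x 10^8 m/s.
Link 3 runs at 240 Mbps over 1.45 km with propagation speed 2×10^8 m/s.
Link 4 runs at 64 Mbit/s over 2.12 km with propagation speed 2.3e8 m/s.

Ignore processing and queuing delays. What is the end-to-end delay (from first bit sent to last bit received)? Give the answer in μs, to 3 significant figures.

Transmission delays (L/R per hop): 50, 6.92641, 66.6667, 250 μs; sum = 373.593 μs.
Propagation delays (d/s per hop): 0.0566667, 20103.1, 7.25, 9.21739 μs; sum = 20119.6 μs.
End-to-end = 20500 μs.

20500 μs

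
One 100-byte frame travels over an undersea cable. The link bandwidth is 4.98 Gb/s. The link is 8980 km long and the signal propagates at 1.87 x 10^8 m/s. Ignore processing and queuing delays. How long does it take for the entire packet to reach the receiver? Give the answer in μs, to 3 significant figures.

L = 100 × 8 = 800 bits.
Transmission delay = L/R = 800 / 4980000000 = 0.160643 μs.
Propagation delay = d/s = 8980000 m / 187000000 m/s = 48021.4 μs.
Total = 48000 μs.

48000 μs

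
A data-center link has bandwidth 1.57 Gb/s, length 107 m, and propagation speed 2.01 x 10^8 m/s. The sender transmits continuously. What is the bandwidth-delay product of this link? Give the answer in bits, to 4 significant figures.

835.8 bits

Propagation delay = 107 / 2.01e+08 = 5.32338e-07 s.
BDP = R × t_prop = 1570000000 × 5.32338e-07 = 835.771 bits.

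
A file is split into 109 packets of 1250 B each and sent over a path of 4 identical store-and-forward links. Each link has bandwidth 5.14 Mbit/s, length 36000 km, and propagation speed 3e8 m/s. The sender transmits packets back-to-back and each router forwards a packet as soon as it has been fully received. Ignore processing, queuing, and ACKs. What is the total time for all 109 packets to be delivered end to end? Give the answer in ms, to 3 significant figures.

698 ms

Per-hop transmission t_tx = L/R = 10000/5140000 = 1.94553 ms.
Per-hop propagation t_prop = 36000000/300000000 = 120 ms.
Pipeline fill: first packet needs 4·t_tx to clear all hops; remaining 108 packets each add one t_tx.
Total = (4+109-1)·t_tx + 4·t_prop = 112·1.94553 + 4·120 = 698 ms.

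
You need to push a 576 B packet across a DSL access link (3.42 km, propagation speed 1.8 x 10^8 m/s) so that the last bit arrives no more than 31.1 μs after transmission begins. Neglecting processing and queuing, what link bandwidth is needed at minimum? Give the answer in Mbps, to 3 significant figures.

L = 4608 bits.
Propagation delay = 3420 / 180000000 = 19 μs.
Transmission budget = 31.1 − 19 = 12.1 μs.
R ≥ L / t_tx = 4608 bits / 1.21e-05 s = 381 Mbps.

381 Mbps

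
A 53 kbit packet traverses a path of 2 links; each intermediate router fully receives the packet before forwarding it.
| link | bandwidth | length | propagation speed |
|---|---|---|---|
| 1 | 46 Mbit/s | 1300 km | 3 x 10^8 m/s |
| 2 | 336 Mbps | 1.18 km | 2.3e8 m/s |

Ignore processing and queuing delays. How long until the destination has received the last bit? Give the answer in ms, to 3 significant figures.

L = 53000 bits.
Transmission delays (L/R per hop): 1.15217, 0.157738 ms; sum = 1.30991 ms.
Propagation delays (d/s per hop): 4.33333, 0.00513043 ms; sum = 4.33846 ms.
End-to-end = 5.65 ms.

5.65 ms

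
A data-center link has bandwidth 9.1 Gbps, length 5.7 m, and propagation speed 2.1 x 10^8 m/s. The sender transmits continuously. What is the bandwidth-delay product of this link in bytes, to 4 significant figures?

30.88 bytes

Propagation delay = 5.7 / 210000000 = 2.71429e-08 s.
BDP = R × t_prop = 9100000000 × 2.71429e-08 = 247 bits.
In bytes: 247/8 = 30.88 bytes.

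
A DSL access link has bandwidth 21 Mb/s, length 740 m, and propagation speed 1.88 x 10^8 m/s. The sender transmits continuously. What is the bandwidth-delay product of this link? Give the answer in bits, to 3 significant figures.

Propagation delay = 740 / 188000000 = 3.93617e-06 s.
BDP = R × t_prop = 21000000 × 3.93617e-06 = 82.6596 bits.

82.7 bits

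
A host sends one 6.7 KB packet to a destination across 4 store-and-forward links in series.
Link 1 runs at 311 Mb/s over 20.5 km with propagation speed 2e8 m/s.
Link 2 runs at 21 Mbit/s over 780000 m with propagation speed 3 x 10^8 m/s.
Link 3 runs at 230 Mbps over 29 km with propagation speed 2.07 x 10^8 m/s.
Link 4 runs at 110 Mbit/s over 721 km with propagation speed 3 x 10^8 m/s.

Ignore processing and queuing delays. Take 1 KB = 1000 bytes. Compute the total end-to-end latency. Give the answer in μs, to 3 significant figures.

L = 53600 bits.
Transmission delays (L/R per hop): 172.347, 2552.38, 233.043, 487.273 μs; sum = 3445.04 μs.
Propagation delays (d/s per hop): 102.5, 2600, 140.097, 2403.33 μs; sum = 5245.93 μs.
End-to-end = 8690 μs.

8690 μs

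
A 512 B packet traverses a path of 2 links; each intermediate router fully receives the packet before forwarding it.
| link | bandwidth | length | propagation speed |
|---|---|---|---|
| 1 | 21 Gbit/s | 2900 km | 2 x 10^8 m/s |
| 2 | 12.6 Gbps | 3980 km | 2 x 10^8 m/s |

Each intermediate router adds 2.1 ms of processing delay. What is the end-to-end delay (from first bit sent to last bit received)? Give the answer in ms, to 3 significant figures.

36.5 ms

L = 512 × 8 = 4096 bits.
Transmission delays (L/R per hop): 0.000195048, 0.000325079 ms; sum = 0.000520127 ms.
Propagation delays (d/s per hop): 14.5, 19.9 ms; sum = 34.4 ms.
Processing at 1 router(s): 1 × 2.1 ms = 2.1 ms.
End-to-end = 36.5 ms.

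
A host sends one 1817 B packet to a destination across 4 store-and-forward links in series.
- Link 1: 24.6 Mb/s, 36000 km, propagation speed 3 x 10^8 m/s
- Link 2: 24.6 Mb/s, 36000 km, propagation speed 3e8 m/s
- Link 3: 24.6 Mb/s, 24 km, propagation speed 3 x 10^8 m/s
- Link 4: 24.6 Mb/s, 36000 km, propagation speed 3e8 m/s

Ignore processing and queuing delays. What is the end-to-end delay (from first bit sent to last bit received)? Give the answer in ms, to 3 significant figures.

362 ms

L = 1817 × 8 = 14536 bits.
Transmission delay per hop = L/R = 14536/24600000 = 0.590894 ms; 4 hops → 2.36358 ms.
Propagation delays (d/s per hop): 120, 120, 0.08, 120 ms; sum = 360.08 ms.
End-to-end = 362 ms.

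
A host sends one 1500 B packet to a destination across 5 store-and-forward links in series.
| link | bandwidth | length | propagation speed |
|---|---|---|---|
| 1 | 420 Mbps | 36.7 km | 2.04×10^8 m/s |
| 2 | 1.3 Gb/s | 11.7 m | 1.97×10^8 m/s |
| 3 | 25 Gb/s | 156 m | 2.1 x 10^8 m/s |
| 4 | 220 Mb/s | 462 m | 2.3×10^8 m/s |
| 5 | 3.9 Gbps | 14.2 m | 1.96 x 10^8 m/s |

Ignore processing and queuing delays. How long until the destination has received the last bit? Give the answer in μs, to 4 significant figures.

278.7 μs

L = 1500 × 8 = 12000 bits.
Transmission delays (L/R per hop): 28.5714, 9.23077, 0.48, 54.5455, 3.07692 μs; sum = 95.9046 μs.
Propagation delays (d/s per hop): 179.902, 0.0593909, 0.742857, 2.0087, 0.072449 μs; sum = 182.785 μs.
End-to-end = 278.7 μs.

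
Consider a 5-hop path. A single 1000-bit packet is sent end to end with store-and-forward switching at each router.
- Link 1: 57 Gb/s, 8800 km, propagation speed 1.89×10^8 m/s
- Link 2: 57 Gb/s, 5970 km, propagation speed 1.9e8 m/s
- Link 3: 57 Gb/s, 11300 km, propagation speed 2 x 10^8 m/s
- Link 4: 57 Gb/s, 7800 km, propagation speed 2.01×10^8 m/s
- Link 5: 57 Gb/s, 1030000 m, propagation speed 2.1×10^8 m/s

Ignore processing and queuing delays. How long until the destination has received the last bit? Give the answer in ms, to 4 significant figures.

Transmission delay per hop = L/R = 1000/57000000000 = 1.75439e-05 ms; 5 hops → 8.77193e-05 ms.
Propagation delays (d/s per hop): 46.5608, 31.4211, 56.5, 38.806, 4.90476 ms; sum = 178.193 ms.
End-to-end = 178.2 ms.

178.2 ms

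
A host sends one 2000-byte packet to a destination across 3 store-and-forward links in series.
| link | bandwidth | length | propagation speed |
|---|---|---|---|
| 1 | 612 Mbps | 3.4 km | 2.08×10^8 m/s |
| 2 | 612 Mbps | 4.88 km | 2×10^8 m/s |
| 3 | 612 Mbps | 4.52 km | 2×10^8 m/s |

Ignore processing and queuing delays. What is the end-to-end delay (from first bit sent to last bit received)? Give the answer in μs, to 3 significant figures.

142 μs

L = 2000 × 8 = 16000 bits.
Transmission delay per hop = L/R = 16000/612000000 = 26.1438 μs; 3 hops → 78.4314 μs.
Propagation delays (d/s per hop): 16.3462, 24.4, 22.6 μs; sum = 63.3462 μs.
End-to-end = 142 μs.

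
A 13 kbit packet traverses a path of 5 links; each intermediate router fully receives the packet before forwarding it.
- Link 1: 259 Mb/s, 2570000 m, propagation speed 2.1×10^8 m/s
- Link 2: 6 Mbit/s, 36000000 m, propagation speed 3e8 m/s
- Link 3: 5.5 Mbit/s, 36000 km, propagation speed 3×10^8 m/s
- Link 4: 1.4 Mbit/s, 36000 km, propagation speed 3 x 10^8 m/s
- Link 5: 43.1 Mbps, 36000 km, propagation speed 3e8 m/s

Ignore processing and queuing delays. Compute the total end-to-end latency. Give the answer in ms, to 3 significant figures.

L = 13000 bits.
Transmission delays (L/R per hop): 0.0501931, 2.16667, 2.36364, 9.28571, 0.301624 ms; sum = 14.1678 ms.
Propagation delays (d/s per hop): 12.2381, 120, 120, 120, 120 ms; sum = 492.238 ms.
End-to-end = 506 ms.

506 ms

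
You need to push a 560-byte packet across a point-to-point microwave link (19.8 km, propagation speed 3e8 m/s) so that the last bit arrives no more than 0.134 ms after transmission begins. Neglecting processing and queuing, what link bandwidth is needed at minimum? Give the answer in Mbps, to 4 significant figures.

65.88 Mbps

L = 4480 bits.
Propagation delay = 19800 / 300000000 = 0.066 ms.
Transmission budget = 0.134 − 0.066 = 0.068 ms.
R ≥ L / t_tx = 4480 bits / 6.8e-05 s = 65.88 Mbps.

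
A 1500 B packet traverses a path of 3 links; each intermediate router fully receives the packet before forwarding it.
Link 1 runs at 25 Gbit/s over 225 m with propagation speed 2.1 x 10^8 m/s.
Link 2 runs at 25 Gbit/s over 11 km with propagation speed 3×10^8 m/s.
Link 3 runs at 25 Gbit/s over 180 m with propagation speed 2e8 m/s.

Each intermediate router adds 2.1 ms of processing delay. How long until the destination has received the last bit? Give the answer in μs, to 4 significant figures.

L = 1500 × 8 = 12000 bits.
Transmission delay per hop = L/R = 12000/25000000000 = 0.48 μs; 3 hops → 1.44 μs.
Propagation delays (d/s per hop): 1.07143, 36.6667, 0.9 μs; sum = 38.6381 μs.
Processing at 2 router(s): 2 × 2.1 ms = 4200 μs.
End-to-end = 4240 μs.

4240 μs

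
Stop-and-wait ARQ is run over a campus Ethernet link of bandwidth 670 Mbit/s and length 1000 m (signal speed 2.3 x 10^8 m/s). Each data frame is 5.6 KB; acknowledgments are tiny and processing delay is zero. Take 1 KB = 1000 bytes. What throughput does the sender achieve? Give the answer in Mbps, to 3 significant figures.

t_tx = L/R = 44800/670000000 = 6.68657e-05 s.
t_prop = 1000/2.3e+08 = 4.34783e-06 s; RTT = 8.69565e-06 s.
Cycle = t_tx + RTT = 7.55613e-05 s.
Throughput = L / cycle = 44800 / 7.55613e-05 = 593 Mbps.

593 Mbps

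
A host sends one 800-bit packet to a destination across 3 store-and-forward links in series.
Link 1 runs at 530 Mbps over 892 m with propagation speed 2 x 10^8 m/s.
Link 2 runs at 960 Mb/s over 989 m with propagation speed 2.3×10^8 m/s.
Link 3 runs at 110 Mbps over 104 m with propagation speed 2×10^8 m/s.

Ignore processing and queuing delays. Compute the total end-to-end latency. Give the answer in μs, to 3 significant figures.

Transmission delays (L/R per hop): 1.50943, 0.833333, 7.27273 μs; sum = 9.61549 μs.
Propagation delays (d/s per hop): 4.46, 4.3, 0.52 μs; sum = 9.28 μs.
End-to-end = 18.9 μs.

18.9 μs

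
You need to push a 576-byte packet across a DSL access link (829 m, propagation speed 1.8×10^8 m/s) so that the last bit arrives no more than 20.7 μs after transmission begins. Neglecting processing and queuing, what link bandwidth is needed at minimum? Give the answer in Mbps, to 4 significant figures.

L = 4608 bits.
Propagation delay = 829 / 180000000 = 4.60556 μs.
Transmission budget = 20.7 − 4.60556 = 16.0944 μs.
R ≥ L / t_tx = 4608 bits / 1.60944e-05 s = 286.3 Mbps.

286.3 Mbps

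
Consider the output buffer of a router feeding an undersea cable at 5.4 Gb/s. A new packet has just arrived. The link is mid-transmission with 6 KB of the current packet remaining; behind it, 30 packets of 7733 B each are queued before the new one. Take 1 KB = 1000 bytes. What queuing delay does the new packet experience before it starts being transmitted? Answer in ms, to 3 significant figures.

Each queued packet: L/R = 61864/5400000000 = 0.0114563 ms.
30 queued → 0.343689 ms.
Plus remaining 48000 bits of current packet: 0.00888889 ms.
Queuing delay = 0.353 ms.

0.353 ms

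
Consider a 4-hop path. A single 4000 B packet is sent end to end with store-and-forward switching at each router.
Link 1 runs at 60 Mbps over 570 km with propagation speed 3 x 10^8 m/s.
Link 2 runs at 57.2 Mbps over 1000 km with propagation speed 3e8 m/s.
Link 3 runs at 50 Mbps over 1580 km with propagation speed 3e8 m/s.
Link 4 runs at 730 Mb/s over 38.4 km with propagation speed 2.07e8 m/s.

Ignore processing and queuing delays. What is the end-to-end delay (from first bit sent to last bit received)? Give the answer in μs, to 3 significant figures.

L = 4000 × 8 = 32000 bits.
Transmission delays (L/R per hop): 533.333, 559.441, 640, 43.8356 μs; sum = 1776.61 μs.
Propagation delays (d/s per hop): 1900, 3333.33, 5266.67, 185.507 μs; sum = 10685.5 μs.
End-to-end = 12500 μs.

12500 μs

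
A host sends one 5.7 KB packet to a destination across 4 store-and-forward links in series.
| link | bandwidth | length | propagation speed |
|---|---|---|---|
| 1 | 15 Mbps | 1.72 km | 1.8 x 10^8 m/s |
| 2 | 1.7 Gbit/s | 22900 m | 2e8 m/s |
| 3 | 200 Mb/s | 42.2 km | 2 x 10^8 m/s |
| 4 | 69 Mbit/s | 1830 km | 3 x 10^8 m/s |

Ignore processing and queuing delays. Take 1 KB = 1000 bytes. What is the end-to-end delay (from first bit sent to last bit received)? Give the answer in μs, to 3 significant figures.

L = 45600 bits.
Transmission delays (L/R per hop): 3040, 26.8235, 228, 660.87 μs; sum = 3955.69 μs.
Propagation delays (d/s per hop): 9.55556, 114.5, 211, 6100 μs; sum = 6435.06 μs.
End-to-end = 10400 μs.

10400 μs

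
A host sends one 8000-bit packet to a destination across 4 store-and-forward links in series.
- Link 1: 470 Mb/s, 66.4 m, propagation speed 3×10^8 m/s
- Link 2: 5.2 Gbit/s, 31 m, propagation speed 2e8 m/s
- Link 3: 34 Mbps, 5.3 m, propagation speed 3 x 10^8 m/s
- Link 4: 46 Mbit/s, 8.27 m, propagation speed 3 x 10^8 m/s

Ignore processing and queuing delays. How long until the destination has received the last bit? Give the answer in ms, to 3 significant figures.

Transmission delays (L/R per hop): 0.0170213, 0.00153846, 0.235294, 0.173913 ms; sum = 0.427767 ms.
Propagation delays (d/s per hop): 0.000221333, 0.000155, 1.76667e-05, 2.75667e-05 ms; sum = 0.000421567 ms.
End-to-end = 0.428 ms.

0.428 ms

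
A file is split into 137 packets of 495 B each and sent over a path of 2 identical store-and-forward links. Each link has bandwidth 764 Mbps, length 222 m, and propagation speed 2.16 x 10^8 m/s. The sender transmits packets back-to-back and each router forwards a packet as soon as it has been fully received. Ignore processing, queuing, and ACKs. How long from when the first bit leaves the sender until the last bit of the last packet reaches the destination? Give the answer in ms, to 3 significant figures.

0.717 ms

Per-hop transmission t_tx = L/R = 3960/764000000 = 0.00518325 ms.
Per-hop propagation t_prop = 222/216000000 = 0.00102778 ms.
Pipeline fill: first packet needs 2·t_tx to clear all hops; remaining 136 packets each add one t_tx.
Total = (2+137-1)·t_tx + 2·t_prop = 138·0.00518325 + 2·0.00102778 = 0.717 ms.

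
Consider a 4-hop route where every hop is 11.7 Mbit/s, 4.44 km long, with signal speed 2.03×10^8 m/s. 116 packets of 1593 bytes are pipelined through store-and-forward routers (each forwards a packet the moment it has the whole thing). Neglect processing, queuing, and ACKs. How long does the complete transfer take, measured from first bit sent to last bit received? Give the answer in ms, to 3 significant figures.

130 ms

Per-hop transmission t_tx = L/R = 12744/11700000 = 1.08923 ms.
Per-hop propagation t_prop = 4440/2.03e+08 = 0.0218719 ms.
Pipeline fill: first packet needs 4·t_tx to clear all hops; remaining 115 packets each add one t_tx.
Total = (4+116-1)·t_tx + 4·t_prop = 119·1.08923 + 4·0.0218719 = 130 ms.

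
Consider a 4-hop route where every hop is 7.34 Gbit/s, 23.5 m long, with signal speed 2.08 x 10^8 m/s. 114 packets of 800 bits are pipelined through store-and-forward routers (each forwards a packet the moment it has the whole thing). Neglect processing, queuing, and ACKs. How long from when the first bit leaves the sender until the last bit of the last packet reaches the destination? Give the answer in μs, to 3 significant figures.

13.2 μs

Per-hop transmission t_tx = L/R = 800/7340000000 = 0.108992 μs.
Per-hop propagation t_prop = 23.5/208000000 = 0.112981 μs.
Pipeline fill: first packet needs 4·t_tx to clear all hops; remaining 113 packets each add one t_tx.
Total = (4+114-1)·t_tx + 4·t_prop = 117·0.108992 + 4·0.112981 = 13.2 μs.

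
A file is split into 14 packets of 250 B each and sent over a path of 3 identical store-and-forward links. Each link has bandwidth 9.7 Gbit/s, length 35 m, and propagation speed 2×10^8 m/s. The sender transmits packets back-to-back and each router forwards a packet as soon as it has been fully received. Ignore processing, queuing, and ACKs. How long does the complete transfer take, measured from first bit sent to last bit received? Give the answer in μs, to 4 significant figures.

3.824 μs

Per-hop transmission t_tx = L/R = 2000/9700000000 = 0.206186 μs.
Per-hop propagation t_prop = 35/200000000 = 0.175 μs.
Pipeline fill: first packet needs 3·t_tx to clear all hops; remaining 13 packets each add one t_tx.
Total = (3+14-1)·t_tx + 3·t_prop = 16·0.206186 + 3·0.175 = 3.824 μs.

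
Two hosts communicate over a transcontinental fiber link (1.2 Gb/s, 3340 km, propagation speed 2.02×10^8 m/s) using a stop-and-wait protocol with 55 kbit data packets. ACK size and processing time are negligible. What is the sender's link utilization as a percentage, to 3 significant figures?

0.138 %

t_tx = L/R = 55000/1200000000 = 4.58333e-05 s.
t_prop = 3340000/202000000 = 0.0165347 s; RTT = 0.0330693 s.
Cycle = t_tx + RTT = 0.0331151 s.
Utilization = t_tx / cycle = 4.58333e-05/0.0331151 = 0.138 %.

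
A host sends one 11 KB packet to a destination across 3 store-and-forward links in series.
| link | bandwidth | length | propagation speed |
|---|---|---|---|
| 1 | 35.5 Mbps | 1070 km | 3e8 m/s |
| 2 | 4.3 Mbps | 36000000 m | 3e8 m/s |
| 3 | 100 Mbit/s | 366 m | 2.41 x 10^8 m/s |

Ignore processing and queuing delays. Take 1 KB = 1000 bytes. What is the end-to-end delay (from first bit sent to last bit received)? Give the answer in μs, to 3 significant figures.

L = 88000 bits.
Transmission delays (L/R per hop): 2478.87, 20465.1, 880 μs; sum = 23824 μs.
Propagation delays (d/s per hop): 3566.67, 120000, 1.51867 μs; sum = 123568 μs.
End-to-end = 147000 μs.

147000 μs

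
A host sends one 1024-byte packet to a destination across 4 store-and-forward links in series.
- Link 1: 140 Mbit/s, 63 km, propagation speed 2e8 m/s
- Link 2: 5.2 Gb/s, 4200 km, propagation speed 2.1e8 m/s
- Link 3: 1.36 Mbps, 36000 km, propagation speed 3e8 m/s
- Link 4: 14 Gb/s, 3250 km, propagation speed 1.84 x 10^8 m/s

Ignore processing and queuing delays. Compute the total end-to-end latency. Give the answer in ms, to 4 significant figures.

L = 1024 × 8 = 8192 bits.
Transmission delays (L/R per hop): 0.0585143, 0.00157538, 6.02353, 0.000585143 ms; sum = 6.0842 ms.
Propagation delays (d/s per hop): 0.315, 20, 120, 17.663 ms; sum = 157.978 ms.
End-to-end = 164.1 ms.

164.1 ms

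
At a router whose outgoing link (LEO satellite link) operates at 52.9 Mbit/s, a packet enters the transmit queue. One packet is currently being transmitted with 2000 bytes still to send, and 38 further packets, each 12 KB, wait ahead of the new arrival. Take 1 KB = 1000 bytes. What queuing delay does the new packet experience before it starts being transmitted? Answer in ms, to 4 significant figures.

Each queued packet: L/R = 96000/52900000 = 1.81474 ms.
38 queued → 68.9603 ms.
Plus remaining 16000 bits of current packet: 0.302457 ms.
Queuing delay = 69.26 ms.

69.26 ms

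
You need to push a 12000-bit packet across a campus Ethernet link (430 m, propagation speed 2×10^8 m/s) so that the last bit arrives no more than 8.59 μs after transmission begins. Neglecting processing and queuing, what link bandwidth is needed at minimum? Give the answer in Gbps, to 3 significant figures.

Propagation delay = 430 / 200000000 = 2.15 μs.
Transmission budget = 8.59 − 2.15 = 6.44 μs.
R ≥ L / t_tx = 12000 bits / 6.44e-06 s = 1.86 Gbps.

1.86 Gbps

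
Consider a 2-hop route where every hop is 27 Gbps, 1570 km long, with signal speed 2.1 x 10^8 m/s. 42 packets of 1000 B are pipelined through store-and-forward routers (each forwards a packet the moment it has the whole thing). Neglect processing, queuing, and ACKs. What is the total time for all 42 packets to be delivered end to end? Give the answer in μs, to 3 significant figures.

Per-hop transmission t_tx = L/R = 8000/27000000000 = 0.296296 μs.
Per-hop propagation t_prop = 1570000/210000000 = 7476.19 μs.
Pipeline fill: first packet needs 2·t_tx to clear all hops; remaining 41 packets each add one t_tx.
Total = (2+42-1)·t_tx + 2·t_prop = 43·0.296296 + 2·7476.19 = 15000 μs.

15000 μs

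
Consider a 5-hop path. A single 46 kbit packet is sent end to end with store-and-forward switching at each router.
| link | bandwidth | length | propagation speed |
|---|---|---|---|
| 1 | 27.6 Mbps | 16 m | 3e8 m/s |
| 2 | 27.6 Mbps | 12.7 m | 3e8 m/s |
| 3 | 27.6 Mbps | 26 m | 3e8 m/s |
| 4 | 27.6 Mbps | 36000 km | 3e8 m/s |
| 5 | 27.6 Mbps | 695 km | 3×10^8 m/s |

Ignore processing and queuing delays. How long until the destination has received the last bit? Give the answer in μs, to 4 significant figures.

130700 μs

L = 46000 bits.
Transmission delay per hop = L/R = 46000/27600000 = 1666.67 μs; 5 hops → 8333.33 μs.
Propagation delays (d/s per hop): 0.0533333, 0.0423333, 0.0866667, 120000, 2316.67 μs; sum = 122317 μs.
End-to-end = 130700 μs.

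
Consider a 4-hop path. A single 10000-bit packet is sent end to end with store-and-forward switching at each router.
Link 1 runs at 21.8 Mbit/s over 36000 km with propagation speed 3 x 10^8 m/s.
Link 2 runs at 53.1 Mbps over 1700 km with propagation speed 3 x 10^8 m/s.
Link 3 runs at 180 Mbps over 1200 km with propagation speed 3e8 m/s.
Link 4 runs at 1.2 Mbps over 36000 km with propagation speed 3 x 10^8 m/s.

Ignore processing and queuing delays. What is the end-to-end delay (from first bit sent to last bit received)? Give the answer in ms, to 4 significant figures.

Transmission delays (L/R per hop): 0.458716, 0.188324, 0.0555556, 8.33333 ms; sum = 9.03593 ms.
Propagation delays (d/s per hop): 120, 5.66667, 4, 120 ms; sum = 249.667 ms.
End-to-end = 258.7 ms.

258.7 ms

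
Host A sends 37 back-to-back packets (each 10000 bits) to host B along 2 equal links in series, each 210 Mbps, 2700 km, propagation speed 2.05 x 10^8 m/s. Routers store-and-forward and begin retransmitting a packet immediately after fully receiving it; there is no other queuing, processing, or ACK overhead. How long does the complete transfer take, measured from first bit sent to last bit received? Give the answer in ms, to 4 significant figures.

Per-hop transmission t_tx = L/R = 10000/210000000 = 0.047619 ms.
Per-hop propagation t_prop = 2700000/2.05e+08 = 13.1707 ms.
Pipeline fill: first packet needs 2·t_tx to clear all hops; remaining 36 packets each add one t_tx.
Total = (2+37-1)·t_tx + 2·t_prop = 38·0.047619 + 2·13.1707 = 28.15 ms.

28.15 ms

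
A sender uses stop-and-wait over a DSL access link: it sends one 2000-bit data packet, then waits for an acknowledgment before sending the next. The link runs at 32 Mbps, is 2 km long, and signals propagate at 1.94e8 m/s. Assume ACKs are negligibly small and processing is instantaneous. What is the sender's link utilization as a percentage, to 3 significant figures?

75.2 %

t_tx = L/R = 2000/32000000 = 6.25e-05 s.
t_prop = 2000/194000000 = 1.03093e-05 s; RTT = 2.06186e-05 s.
Cycle = t_tx + RTT = 8.31186e-05 s.
Utilization = t_tx / cycle = 6.25e-05/8.31186e-05 = 75.2 %.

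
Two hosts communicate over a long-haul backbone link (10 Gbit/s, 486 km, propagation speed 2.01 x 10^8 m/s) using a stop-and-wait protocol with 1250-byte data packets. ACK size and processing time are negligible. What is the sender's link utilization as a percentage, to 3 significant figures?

0.0207 %

t_tx = L/R = 10000/10000000000 = 1e-06 s.
t_prop = 486000/2.01e+08 = 0.00241791 s; RTT = 0.00483582 s.
Cycle = t_tx + RTT = 0.00483682 s.
Utilization = t_tx / cycle = 1e-06/0.00483682 = 0.0207 %.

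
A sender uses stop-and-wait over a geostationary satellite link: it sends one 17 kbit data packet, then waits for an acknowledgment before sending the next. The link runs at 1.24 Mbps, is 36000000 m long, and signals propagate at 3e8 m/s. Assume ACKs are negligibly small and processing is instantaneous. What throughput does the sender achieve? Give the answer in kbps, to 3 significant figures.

67.0 kbps

t_tx = L/R = 17000/1240000 = 0.0137097 s.
t_prop = 36000000/300000000 = 0.12 s; RTT = 0.24 s.
Cycle = t_tx + RTT = 0.25371 s.
Throughput = L / cycle = 17000 / 0.25371 = 67.0 kbps.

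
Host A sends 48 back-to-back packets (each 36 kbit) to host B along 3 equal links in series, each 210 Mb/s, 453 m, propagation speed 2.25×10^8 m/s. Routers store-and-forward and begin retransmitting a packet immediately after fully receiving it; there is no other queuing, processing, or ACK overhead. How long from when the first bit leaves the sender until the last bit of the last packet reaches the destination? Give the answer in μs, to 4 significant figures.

8577 μs

Per-hop transmission t_tx = L/R = 36000/210000000 = 171.429 μs.
Per-hop propagation t_prop = 453/225000000 = 2.01333 μs.
Pipeline fill: first packet needs 3·t_tx to clear all hops; remaining 47 packets each add one t_tx.
Total = (3+48-1)·t_tx + 3·t_prop = 50·171.429 + 3·2.01333 = 8577 μs.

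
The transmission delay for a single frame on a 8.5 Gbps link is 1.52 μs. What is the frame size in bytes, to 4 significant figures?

1615 bytes

L = R × t_tx = 8500000000 b/s × 1.52e-06 s = 12920 bits.
In bytes: 12920 / 8 = 1615 bytes.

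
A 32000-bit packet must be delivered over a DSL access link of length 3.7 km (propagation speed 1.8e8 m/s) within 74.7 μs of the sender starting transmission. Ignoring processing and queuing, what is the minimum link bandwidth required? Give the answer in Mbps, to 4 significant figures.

591.0 Mbps

Propagation delay = 3700 / 180000000 = 20.5556 μs.
Transmission budget = 74.7 − 20.5556 = 54.1444 μs.
R ≥ L / t_tx = 32000 bits / 5.41444e-05 s = 591.0 Mbps.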